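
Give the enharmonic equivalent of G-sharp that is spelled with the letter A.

Ab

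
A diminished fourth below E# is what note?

B##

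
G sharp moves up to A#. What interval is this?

The letter names run G→A, a span of 1 letter step, so the interval is some kind of second.
G# to A# is 2 semitones. A major second is 2, so 2 makes it major.

major second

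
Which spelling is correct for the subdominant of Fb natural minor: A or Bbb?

Each scale degree takes a distinct letter name. Degree 4 of a scale on F must use the letter B.
Bbb and A are enharmonically the same pitch, but only Bbb uses the letter B, so it is the correct spelling here.

Bbb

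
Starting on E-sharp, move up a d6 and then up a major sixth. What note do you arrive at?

A

A diminished sixth up from E# is C (letter C, 7 semitones up).
A major sixth up from C is A (letter A, 9 semitones up).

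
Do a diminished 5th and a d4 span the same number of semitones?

No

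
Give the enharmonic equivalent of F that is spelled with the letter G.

Gbb

Plain G sits 2 semitones above F, so on the letter G the same pitch needs a double flat: Gbb.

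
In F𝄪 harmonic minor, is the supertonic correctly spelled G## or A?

G##

Each scale degree takes a distinct letter name. Degree 2 of a scale on F must use the letter G.
G## and A are enharmonically the same pitch, but only G## uses the letter G, so it is the correct spelling here.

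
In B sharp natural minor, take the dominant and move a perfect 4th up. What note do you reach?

B#

The dominant of B# natural minor is F##.
A perfect fourth (5 semitones) above F## lands on the letter B, giving B#.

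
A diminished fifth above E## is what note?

A fifth above E lands on the letter B.
A diminished fifth spans 6 semitones, so E## moves to pitch class 0. On the letter B that is B#.

B#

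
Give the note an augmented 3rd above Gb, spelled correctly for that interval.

B

G up a major third is B, so the target letter is B.
From Gb, an augmented third is 5 semitones up: B.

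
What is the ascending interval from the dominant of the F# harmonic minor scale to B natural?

The dominant of F# harmonic minor is C#.
C# up to B: letters C→B make it a seventh; 10 semitones makes it minor.

minor seventh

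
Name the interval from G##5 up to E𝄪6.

The letter names run G→E, a span of 5 letter steps, so the interval is some kind of sixth.
G## to E## is 9 semitones. A major sixth is 9, so 9 makes it major.

major sixth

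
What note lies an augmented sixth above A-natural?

F##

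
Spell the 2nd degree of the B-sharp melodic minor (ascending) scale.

Degree 2 takes the letter 1 step above B, which is C.
In melodic minor (ascending), degree 2 sits 2 semitones above the tonic. B# + 2 semitones is pitch class 2, spelled on C as C##.

C##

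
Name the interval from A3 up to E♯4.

Counting letters A–B–C–D–E gives a fifth.
A→E# = 8 semitones, 1 wider than the perfect fifth (7), so augmented.

augmented fifth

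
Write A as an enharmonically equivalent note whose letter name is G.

G##

A is pitch class 9. The letter G alone is pitch class 7.
To reach pitch class 9 from G requires an offset of +2 semitones, i.e. double sharp: G##.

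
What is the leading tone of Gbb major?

Fb

Degree 7 takes the letter 6 steps above G, which is F.
In major, degree 7 sits 11 semitones above the tonic. Gbb + 11 semitones is pitch class 4, spelled on F as Fb.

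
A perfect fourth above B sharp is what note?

E#

B up a perfect fourth is E, so the target letter is E.
From B#, a perfect fourth is 5 semitones up: E#.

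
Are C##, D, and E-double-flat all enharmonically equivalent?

C## is pitch class 2; D is pitch class 2; Ebb is pitch class 2.
All spellings map to pitch class 2, so they are enharmonically equivalent.

Yes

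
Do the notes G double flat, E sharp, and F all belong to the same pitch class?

Gbb is pitch class 5; E# is pitch class 5; F is pitch class 5.
All spellings map to pitch class 5, so they are enharmonically equivalent.

Yes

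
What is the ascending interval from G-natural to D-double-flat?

doubly diminished fifth

The letter names run G→D, a span of 4 letter steps, so the interval is some kind of fifth.
G to Dbb is 5 semitones. A perfect fifth is 7, so 5 makes it doubly diminished.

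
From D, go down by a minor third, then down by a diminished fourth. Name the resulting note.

A minor third down from D is B (letter B, 3 semitones down).
A diminished fourth down from B is F## (letter F, 4 semitones down).

F##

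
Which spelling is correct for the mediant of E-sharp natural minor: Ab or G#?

Each scale degree takes a distinct letter name. Degree 3 of a scale on E must use the letter G.
G# and Ab are enharmonically the same pitch, but only G# uses the letter G, so it is the correct spelling here.

G#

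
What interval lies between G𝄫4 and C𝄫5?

perfect fourth

The letter names run G→C, a span of 3 letter steps, so the interval is some kind of fourth.
Gbb to Cbb is 5 semitones. A perfect fourth is 5, so 5 makes it perfect.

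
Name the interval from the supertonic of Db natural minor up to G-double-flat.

diminished third

The supertonic of Db natural minor is Eb.
Eb up to Gbb: letters E→G make it a third; 2 semitones makes it diminished.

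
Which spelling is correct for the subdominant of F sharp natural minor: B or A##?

B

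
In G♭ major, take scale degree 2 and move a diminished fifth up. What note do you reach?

Ebb

Scale degree 2 of Gb major is Ab.
A diminished fifth (6 semitones) above Ab lands on the letter E, giving Ebb.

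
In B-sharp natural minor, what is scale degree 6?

G#

Degree 6 takes the letter 5 steps above B, which is G.
In natural minor, degree 6 sits 8 semitones above the tonic. B# + 8 semitones is pitch class 8, spelled on G as G#.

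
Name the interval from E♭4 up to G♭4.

Counting letters E–F–G gives a third.
Eb→Gb = 3 semitones, 1 narrower than the major third (4), so minor.

minor third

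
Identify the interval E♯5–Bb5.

doubly diminished fifth

The letter names run E→B, a span of 4 letter steps, so the interval is some kind of fifth.
E# to Bb is 5 semitones. A perfect fifth is 7, so 5 makes it doubly diminished.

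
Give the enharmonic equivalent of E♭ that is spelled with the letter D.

Plain D sits 1 semitone below Eb, so on the letter D the same pitch needs a sharp: D#.

D#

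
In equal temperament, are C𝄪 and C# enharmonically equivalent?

No

C## is pitch class 2; C# is pitch class 1.
The pitch classes differ (2 vs. 1), so they are not enharmonic equivalents.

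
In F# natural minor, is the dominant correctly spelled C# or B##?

Each scale degree takes a distinct letter name. Degree 5 of a scale on F must use the letter C.
C# and B## are enharmonically the same pitch, but only C# uses the letter C, so it is the correct spelling here.

C#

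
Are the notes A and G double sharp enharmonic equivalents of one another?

Yes

A is pitch class 9; G## is pitch class 9.
All spellings map to pitch class 9, so they are enharmonically equivalent.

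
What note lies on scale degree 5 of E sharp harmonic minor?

The E# harmonic minor scale runs E# F## G# A# B# C# D##.
Degree 5 is B#.

B#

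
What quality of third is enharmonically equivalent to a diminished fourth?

A diminished fourth spans 4 semitones.
A third spanning 4 semitones is major (the major third is 4).

major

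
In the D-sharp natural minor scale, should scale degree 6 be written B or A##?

Each scale degree takes a distinct letter name. Degree 6 of a scale on D must use the letter B.
B and A## are enharmonically the same pitch, but only B uses the letter B, so it is the correct spelling here.

B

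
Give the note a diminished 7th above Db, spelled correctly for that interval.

Cbb

A seventh above D lands on the letter C.
A diminished seventh spans 9 semitones, so Db moves to pitch class 10. On the letter C that is Cbb.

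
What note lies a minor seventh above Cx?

B#

C up a major seventh is B, so the target letter is B.
From C##, a minor seventh is 10 semitones up: B#.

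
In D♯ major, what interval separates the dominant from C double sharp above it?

major third

The dominant of D# major is A#.
A# up to C##: letters A→C make it a third; 4 semitones makes it major.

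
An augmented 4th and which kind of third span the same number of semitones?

An augmented fourth spans 6 semitones.
A third spanning 6 semitones is doubly augmented (the major third is 4).

doubly augmented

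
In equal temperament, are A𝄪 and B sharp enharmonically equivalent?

Two spellings are enharmonically equivalent only if they share a pitch class.
Here A## → 11, B# → 0; 0 ≠ 11, so they are not.

No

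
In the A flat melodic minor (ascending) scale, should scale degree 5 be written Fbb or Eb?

Each scale degree takes a distinct letter name. Degree 5 of a scale on A must use the letter E.
Eb and Fbb are enharmonically the same pitch, but only Eb uses the letter E, so it is the correct spelling here.

Eb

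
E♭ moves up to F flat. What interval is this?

The letter names run E→F, a span of 1 letter step, so the interval is some kind of second.
Eb to Fb is 1 semitone. A major second is 2, so 1 makes it minor.

minor second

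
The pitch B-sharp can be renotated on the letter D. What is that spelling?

Dbb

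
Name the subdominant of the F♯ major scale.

The F# major scale runs F# G# A# B C# D# E#.
Degree 4 is B.

B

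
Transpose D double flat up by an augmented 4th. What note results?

D up a perfect fourth is G, so the target letter is G.
From Dbb, an augmented fourth is 6 semitones up: Gb.

Gb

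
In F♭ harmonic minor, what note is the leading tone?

Eb

Degree 7 takes the letter 6 steps above F, which is E.
In harmonic minor, degree 7 sits 11 semitones above the tonic. Fb + 11 semitones is pitch class 3, spelled on E as Eb.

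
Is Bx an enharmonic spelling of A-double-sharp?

No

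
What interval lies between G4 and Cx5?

doubly augmented fourth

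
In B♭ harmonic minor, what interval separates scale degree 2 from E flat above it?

minor third

Scale degree 2 of Bb harmonic minor is C.
C up to Eb: letters C→E make it a third; 3 semitones makes it minor.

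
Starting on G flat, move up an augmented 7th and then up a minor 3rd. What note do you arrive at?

An augmented seventh up from Gb is F# (letter F, 12 semitones up).
A minor third up from F# is A (letter A, 3 semitones up).

A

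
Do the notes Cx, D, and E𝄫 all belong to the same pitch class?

Yes

C## is pitch class 2; D is pitch class 2; Ebb is pitch class 2.
All spellings map to pitch class 2, so they are enharmonically equivalent.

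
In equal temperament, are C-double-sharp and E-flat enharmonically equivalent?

No

Two spellings are enharmonically equivalent only if they share a pitch class.
Here C## → 2, Eb → 3; 2 ≠ 3, so they are not.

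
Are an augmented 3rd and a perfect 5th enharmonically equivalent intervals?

No

An augmented third spans 5 semitones; a perfect fifth spans 7.
The spans differ, so they are not enharmonic equivalents.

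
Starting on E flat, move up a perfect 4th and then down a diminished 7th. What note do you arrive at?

B

A perfect fourth up from Eb is Ab (letter A, 5 semitones up).
A diminished seventh down from Ab is B (letter B, 9 semitones down).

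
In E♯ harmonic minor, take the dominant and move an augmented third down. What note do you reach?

G

The dominant of E# harmonic minor is B#.
An augmented third (5 semitones) below B# lands on the letter G, giving G.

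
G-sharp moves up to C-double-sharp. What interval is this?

The letter names run G→C, a span of 3 letter steps, so the interval is some kind of fourth.
G# to C## is 6 semitones. A perfect fourth is 5, so 6 makes it augmented.

augmented fourth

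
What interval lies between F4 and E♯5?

Counting letters F–G–A–B–C–D–E gives a seventh.
F→E# = 12 semitones, 1 wider than the major seventh (11), so augmented.

augmented seventh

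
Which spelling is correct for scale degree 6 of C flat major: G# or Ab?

Ab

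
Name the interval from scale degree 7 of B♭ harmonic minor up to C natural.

minor third

Scale degree 7 of Bb harmonic minor is A.
A up to C: letters A→C make it a third; 3 semitones makes it minor.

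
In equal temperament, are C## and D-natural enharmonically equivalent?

C## = pitch class 2 and D = pitch class 2 — the same pitch class, so they are enharmonic equivalents.

Yes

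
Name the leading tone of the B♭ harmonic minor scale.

The Bb harmonic minor scale runs Bb C Db Eb F Gb A.
Degree 7 is A.

A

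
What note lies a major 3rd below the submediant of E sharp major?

A#

The submediant of E# major is C##.
A major third (4 semitones) below C## lands on the letter A, giving A#.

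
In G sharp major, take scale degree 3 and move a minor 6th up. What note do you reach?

G#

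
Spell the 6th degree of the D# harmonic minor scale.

B

The D# harmonic minor scale runs D# E# F# G# A# B C##.
Degree 6 is B.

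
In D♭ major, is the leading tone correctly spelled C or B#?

Each scale degree takes a distinct letter name. Degree 7 of a scale on D must use the letter C.
C and B# are enharmonically the same pitch, but only C uses the letter C, so it is the correct spelling here.

C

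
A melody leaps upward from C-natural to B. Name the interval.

The letter names run C→B, a span of 6 letter steps, so the interval is some kind of seventh.
C to B is 11 semitones. A major seventh is 11, so 11 makes it major.

major seventh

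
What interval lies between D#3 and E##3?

The letter names run D→E, a span of 1 letter step, so the interval is some kind of second.
D# to E## is 3 semitones. A major second is 2, so 3 makes it augmented.

augmented second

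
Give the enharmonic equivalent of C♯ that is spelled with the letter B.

Plain B sits 2 semitones below C#, so on the letter B the same pitch needs a double sharp: B##.

B##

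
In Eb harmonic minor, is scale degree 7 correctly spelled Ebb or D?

D

Each scale degree takes a distinct letter name. Degree 7 of a scale on E must use the letter D.
D and Ebb are enharmonically the same pitch, but only D uses the letter D, so it is the correct spelling here.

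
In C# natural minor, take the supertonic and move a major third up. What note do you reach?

F##

The supertonic of C# natural minor is D#.
A major third (4 semitones) above D# lands on the letter F, giving F##.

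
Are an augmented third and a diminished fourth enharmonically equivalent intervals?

An augmented third spans 5 semitones; a diminished fourth spans 4.
The spans differ, so they are not enharmonic equivalents.

No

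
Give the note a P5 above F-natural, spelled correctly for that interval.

A fifth above F lands on the letter C.
A perfect fifth spans 7 semitones, so F moves to pitch class 0. On the letter C that is C.

C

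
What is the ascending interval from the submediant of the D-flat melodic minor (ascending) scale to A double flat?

diminished seventh

The submediant of Db melodic minor (ascending) is Bb.
Bb up to Abb: letters B→A make it a seventh; 9 semitones makes it diminished.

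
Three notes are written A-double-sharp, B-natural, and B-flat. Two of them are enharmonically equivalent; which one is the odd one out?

Bb

In 12-tone equal temperament, enharmonic equivalents share a pitch class. A## is pitch class 11; B is pitch class 11; Bb is pitch class 10.
A## and B share pitch class 11, while Bb is pitch class 10.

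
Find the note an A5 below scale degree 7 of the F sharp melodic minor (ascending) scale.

A

Scale degree 7 of F# melodic minor (ascending) is E#.
An augmented fifth (8 semitones) below E# lands on the letter A, giving A.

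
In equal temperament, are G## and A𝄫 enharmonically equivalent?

Two spellings are enharmonically equivalent only if they share a pitch class.
Here G## → 9, Abb → 7; 7 ≠ 9, so they are not.

No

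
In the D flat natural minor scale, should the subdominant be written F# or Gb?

Gb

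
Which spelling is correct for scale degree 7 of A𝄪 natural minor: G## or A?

G##

Each scale degree takes a distinct letter name. Degree 7 of a scale on A must use the letter G.
G## and A are enharmonically the same pitch, but only G## uses the letter G, so it is the correct spelling here.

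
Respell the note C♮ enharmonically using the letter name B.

Plain B sits 1 semitone below C, so on the letter B the same pitch needs a sharp: B#.

B#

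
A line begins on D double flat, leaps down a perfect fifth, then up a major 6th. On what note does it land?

A perfect fifth down from Dbb is Gbb (letter G, 7 semitones down).
A major sixth up from Gbb is Ebb (letter E, 9 semitones up).

Ebb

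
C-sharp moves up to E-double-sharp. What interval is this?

augmented third

The letter names run C→E, a span of 2 letter steps, so the interval is some kind of third.
C# to E## is 5 semitones. A major third is 4, so 5 makes it augmented.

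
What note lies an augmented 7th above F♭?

E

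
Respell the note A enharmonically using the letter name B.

A is pitch class 9. The letter B alone is pitch class 11.
To reach pitch class 9 from B requires an offset of -2 semitones, i.e. double flat: Bbb.

Bbb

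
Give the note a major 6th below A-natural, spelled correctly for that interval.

A sixth below A lands on the letter C.
A major sixth spans 9 semitones, so A moves to pitch class 0. On the letter C that is C.

C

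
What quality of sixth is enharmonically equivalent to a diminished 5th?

A diminished fifth spans 6 semitones.
A sixth spanning 6 semitones is doubly diminished (the major sixth is 9).

doubly diminished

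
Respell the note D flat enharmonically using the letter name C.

Db is pitch class 1. The letter C alone is pitch class 0.
To reach pitch class 1 from C requires an offset of +1 semitone, i.e. sharp: C#.

C#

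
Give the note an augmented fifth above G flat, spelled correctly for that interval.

D

G up a perfect fifth is D, so the target letter is D.
From Gb, an augmented fifth is 8 semitones up: D.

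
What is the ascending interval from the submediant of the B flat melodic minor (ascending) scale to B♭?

minor third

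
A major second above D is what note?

E

D up a major second is E, so the target letter is E.
From D, a major second is 2 semitones up: E.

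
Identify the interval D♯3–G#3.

Counting letters D–E–F–G gives a fourth.
D#→G# = 5 semitones, exactly the perfect fourth.

perfect fourth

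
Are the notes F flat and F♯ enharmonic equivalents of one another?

No

Two spellings are enharmonically equivalent only if they share a pitch class.
Here Fb → 4, F# → 6; 4 ≠ 6, so they are not.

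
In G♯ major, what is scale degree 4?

The G# major scale runs G# A# B# C# D# E# F##.
Degree 4 is C#.

C#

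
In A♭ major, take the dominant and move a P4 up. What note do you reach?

Ab

The dominant of Ab major is Eb.
A perfect fourth (5 semitones) above Eb lands on the letter A, giving Ab.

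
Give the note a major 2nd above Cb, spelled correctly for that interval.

A second above C lands on the letter D.
A major second spans 2 semitones, so Cb moves to pitch class 1. On the letter D that is Db.

Db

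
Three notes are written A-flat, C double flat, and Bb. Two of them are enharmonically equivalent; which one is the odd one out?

Ab

In 12-tone equal temperament, enharmonic equivalents share a pitch class. Ab is pitch class 8; Cbb is pitch class 10; Bb is pitch class 10.
Cbb and Bb share pitch class 10, while Ab is pitch class 8.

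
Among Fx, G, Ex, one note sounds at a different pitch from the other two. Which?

In 12-tone equal temperament, enharmonic equivalents share a pitch class. F## is pitch class 7; G is pitch class 7; E## is pitch class 6.
F## and G share pitch class 7, while E## is pitch class 6.

E##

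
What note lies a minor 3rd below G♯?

A third below G lands on the letter E.
A minor third spans 3 semitones, so G# moves to pitch class 5. On the letter E that is E#.

E#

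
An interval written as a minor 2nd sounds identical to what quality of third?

doubly diminished

A minor second spans 1 semitone.
A third spanning 1 semitone is doubly diminished (the major third is 4).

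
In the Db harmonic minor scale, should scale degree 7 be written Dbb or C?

Each scale degree takes a distinct letter name. Degree 7 of a scale on D must use the letter C.
C and Dbb are enharmonically the same pitch, but only C uses the letter C, so it is the correct spelling here.

C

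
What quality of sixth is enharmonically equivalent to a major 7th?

A major seventh spans 11 semitones.
A sixth spanning 11 semitones is doubly augmented (the major sixth is 9).

doubly augmented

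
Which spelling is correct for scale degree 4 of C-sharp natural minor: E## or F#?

Each scale degree takes a distinct letter name. Degree 4 of a scale on C must use the letter F.
F# and E## are enharmonically the same pitch, but only F# uses the letter F, so it is the correct spelling here.

F#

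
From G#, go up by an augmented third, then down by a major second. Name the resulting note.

An augmented third up from G# is B## (letter B, 5 semitones up).
A major second down from B## is A## (letter A, 2 semitones down).

A##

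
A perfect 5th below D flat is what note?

A fifth below D lands on the letter G.
A perfect fifth spans 7 semitones, so Db moves to pitch class 6. On the letter G that is Gb.

Gb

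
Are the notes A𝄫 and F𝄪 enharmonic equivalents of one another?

Yes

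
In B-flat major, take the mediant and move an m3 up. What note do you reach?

The mediant of Bb major is D.
A minor third (3 semitones) above D lands on the letter F, giving F.

F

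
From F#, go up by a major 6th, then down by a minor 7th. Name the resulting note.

E#

A major sixth up from F# is D# (letter D, 9 semitones up).
A minor seventh down from D# is E# (letter E, 10 semitones down).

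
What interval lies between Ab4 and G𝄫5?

diminished seventh

The letter names run A→G, a span of 6 letter steps, so the interval is some kind of seventh.
Ab to Gbb is 9 semitones. A major seventh is 11, so 9 makes it diminished.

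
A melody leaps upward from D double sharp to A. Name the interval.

doubly diminished fifth

Counting letters D–E–F–G–A gives a fifth.
D##→A = 5 semitones, 2 narrower than the perfect fifth (7), so doubly diminished.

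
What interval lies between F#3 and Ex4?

augmented seventh

Counting letters F–G–A–B–C–D–E gives a seventh.
F#→E## = 12 semitones, 1 wider than the major seventh (11), so augmented.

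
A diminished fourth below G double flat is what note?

G down a perfect fourth is D, so the target letter is D.
From Gbb, a diminished fourth is 4 semitones down: Db.

Db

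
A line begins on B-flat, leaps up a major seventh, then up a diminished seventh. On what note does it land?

Gb

A major seventh up from Bb is A (letter A, 11 semitones up).
A diminished seventh up from A is Gb (letter G, 9 semitones up).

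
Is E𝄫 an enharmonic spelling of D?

Yes

Ebb is pitch class 2; D is pitch class 2.
All spellings map to pitch class 2, so they are enharmonically equivalent.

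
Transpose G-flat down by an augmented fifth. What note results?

Cbb

A fifth below G lands on the letter C.
An augmented fifth spans 8 semitones, so Gb moves to pitch class 10. On the letter C that is Cbb.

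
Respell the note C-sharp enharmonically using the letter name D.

C# is pitch class 1. The letter D alone is pitch class 2.
To reach pitch class 1 from D requires an offset of -1 semitone, i.e. flat: Db.

Db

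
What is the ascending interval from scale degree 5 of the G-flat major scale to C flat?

minor seventh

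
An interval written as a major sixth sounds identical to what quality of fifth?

doubly augmented

A major sixth spans 9 semitones.
A fifth spanning 9 semitones is doubly augmented (the perfect fifth is 7).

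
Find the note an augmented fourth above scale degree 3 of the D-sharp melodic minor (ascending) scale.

Scale degree 3 of D# melodic minor (ascending) is F#.
An augmented fourth (6 semitones) above F# lands on the letter B, giving B#.

B#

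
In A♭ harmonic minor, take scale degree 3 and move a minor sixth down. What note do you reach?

Eb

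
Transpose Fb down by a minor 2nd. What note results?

Eb

F down a major second is Eb, so the target letter is E.
From Fb, a minor second is 1 semitone down: Eb.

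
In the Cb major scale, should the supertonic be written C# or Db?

Db

Each scale degree takes a distinct letter name. Degree 2 of a scale on C must use the letter D.
Db and C# are enharmonically the same pitch, but only Db uses the letter D, so it is the correct spelling here.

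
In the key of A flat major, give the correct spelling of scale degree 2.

The Ab major scale runs Ab Bb C Db Eb F G.
Degree 2 is Bb.

Bb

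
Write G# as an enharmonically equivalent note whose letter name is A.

Plain A sits 1 semitone above G#, so on the letter A the same pitch needs a flat: Ab.

Ab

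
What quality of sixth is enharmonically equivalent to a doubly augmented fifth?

A doubly augmented fifth spans 9 semitones.
A sixth spanning 9 semitones is major (the major sixth is 9).

major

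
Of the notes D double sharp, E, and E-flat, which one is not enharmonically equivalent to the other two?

In 12-tone equal temperament, enharmonic equivalents share a pitch class. D## is pitch class 4; E is pitch class 4; Eb is pitch class 3.
D## and E share pitch class 4, while Eb is pitch class 3.

Eb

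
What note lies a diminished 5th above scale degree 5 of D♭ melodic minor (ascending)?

Ebb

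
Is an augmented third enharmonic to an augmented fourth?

No

An augmented third spans 5 semitones; an augmented fourth spans 6.
The spans differ, so they are not enharmonic equivalents.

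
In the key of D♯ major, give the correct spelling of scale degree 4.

G#

The D# major scale runs D# E# F## G# A# B# C##.
Degree 4 is G#.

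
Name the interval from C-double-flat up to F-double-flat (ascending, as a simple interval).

Counting letters C–D–E–F gives a fourth.
Cbb→Fbb = 5 semitones, exactly the perfect fourth.

perfect fourth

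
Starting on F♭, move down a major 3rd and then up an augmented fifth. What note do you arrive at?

A major third down from Fb is Dbb (letter D, 4 semitones down).
An augmented fifth up from Dbb is Ab (letter A, 8 semitones up).

Ab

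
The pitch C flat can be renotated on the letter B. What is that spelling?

Cb is pitch class 11. The letter B alone is pitch class 11.
Pitch class 11 on B needs no accidental: B.

B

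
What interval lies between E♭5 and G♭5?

minor third

The letter names run E→G, a span of 2 letter steps, so the interval is some kind of third.
Eb to Gb is 3 semitones. A major third is 4, so 3 makes it minor.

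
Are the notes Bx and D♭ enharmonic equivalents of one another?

B## is pitch class 1; Db is pitch class 1.
All spellings map to pitch class 1, so they are enharmonically equivalent.

Yes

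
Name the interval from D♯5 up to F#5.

Counting letters D–E–F gives a third.
D#→F# = 3 semitones, 1 narrower than the major third (4), so minor.

minor third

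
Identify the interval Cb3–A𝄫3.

minor sixth

The letter names run C→A, a span of 5 letter steps, so the interval is some kind of sixth.
Cb to Abb is 8 semitones. A major sixth is 9, so 8 makes it minor.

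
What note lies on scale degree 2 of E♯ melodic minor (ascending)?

F##

The E# melodic minor (ascending) scale runs E# F## G# A# B# C## D##.
Degree 2 is F##.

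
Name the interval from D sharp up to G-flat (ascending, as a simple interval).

The letter names run D→G, a span of 3 letter steps, so the interval is some kind of fourth.
D# to Gb is 3 semitones. A perfect fourth is 5, so 3 makes it doubly diminished.

doubly diminished fourth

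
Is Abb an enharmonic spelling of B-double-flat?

No

Two spellings are enharmonically equivalent only if they share a pitch class.
Here Abb → 7, Bbb → 9; 7 ≠ 9, so they are not.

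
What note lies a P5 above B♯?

F##

A fifth above B lands on the letter F.
A perfect fifth spans 7 semitones, so B# moves to pitch class 7. On the letter F that is F##.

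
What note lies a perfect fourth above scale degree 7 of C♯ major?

E#

Scale degree 7 of C# major is B#.
A perfect fourth (5 semitones) above B# lands on the letter E, giving E#.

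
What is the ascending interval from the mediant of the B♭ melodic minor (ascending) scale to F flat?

minor third

The mediant of Bb melodic minor (ascending) is Db.
Db up to Fb: letters D→F make it a third; 3 semitones makes it minor.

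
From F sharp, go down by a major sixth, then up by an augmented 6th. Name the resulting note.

A major sixth down from F# is A (letter A, 9 semitones down).
An augmented sixth up from A is F## (letter F, 10 semitones up).

F##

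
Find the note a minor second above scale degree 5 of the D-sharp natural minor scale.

Scale degree 5 of D# natural minor is A#.
A minor second (1 semitone) above A# lands on the letter B, giving B.

B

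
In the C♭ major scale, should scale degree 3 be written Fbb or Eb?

Eb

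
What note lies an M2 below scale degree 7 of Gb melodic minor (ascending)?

Scale degree 7 of Gb melodic minor (ascending) is F.
A major second (2 semitones) below F lands on the letter E, giving Eb.

Eb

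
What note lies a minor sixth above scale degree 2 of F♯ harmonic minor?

E

Scale degree 2 of F# harmonic minor is G#.
A minor sixth (8 semitones) above G# lands on the letter E, giving E.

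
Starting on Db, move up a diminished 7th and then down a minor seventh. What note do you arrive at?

Dbb

A diminished seventh up from Db is Cbb (letter C, 9 semitones up).
A minor seventh down from Cbb is Dbb (letter D, 10 semitones down).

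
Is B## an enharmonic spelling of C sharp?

Yes

B## = pitch class 1 and C# = pitch class 1 — the same pitch class, so they are enharmonic equivalents.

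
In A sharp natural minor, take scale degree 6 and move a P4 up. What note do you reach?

Scale degree 6 of A# natural minor is F#.
A perfect fourth (5 semitones) above F# lands on the letter B, giving B.

B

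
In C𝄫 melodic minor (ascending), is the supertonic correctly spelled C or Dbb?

Each scale degree takes a distinct letter name. Degree 2 of a scale on C must use the letter D.
Dbb and C are enharmonically the same pitch, but only Dbb uses the letter D, so it is the correct spelling here.

Dbb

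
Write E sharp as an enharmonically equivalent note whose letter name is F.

F

E# is pitch class 5. The letter F alone is pitch class 5.
Pitch class 5 on F needs no accidental: F.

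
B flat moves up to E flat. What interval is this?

Counting letters B–C–D–E gives a fourth.
Bb→Eb = 5 semitones, exactly the perfect fourth.

perfect fourth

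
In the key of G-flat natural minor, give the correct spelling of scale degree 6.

Degree 6 takes the letter 5 steps above G, which is E.
In natural minor, degree 6 sits 8 semitones above the tonic. Gb + 8 semitones is pitch class 2, spelled on E as Ebb.

Ebb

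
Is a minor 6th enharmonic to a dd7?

A minor sixth spans 8 semitones; a doubly diminished seventh spans 8.
They are enharmonically equivalent.

Yes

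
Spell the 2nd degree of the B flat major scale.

The Bb major scale runs Bb C D Eb F G A.
Degree 2 is C.

C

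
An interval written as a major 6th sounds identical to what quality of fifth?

doubly augmented

A major sixth spans 9 semitones.
A fifth spanning 9 semitones is doubly augmented (the perfect fifth is 7).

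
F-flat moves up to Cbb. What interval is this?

diminished fifth

The letter names run F→C, a span of 4 letter steps, so the interval is some kind of fifth.
Fb to Cbb is 6 semitones. A perfect fifth is 7, so 6 makes it diminished.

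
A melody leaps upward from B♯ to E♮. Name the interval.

diminished fourth

Counting letters B–C–D–E gives a fourth.
B#→E = 4 semitones, 1 narrower than the perfect fourth (5), so diminished.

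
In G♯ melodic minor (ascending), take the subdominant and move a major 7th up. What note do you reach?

The subdominant of G# melodic minor (ascending) is C#.
A major seventh (11 semitones) above C# lands on the letter B, giving B#.

B#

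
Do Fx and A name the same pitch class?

F## is pitch class 7; A is pitch class 9.
The pitch classes differ (7 vs. 9), so they are not enharmonic equivalents.

No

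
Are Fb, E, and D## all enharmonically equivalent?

Yes

Fb is pitch class 4; E is pitch class 4; D## is pitch class 4.
All spellings map to pitch class 4, so they are enharmonically equivalent.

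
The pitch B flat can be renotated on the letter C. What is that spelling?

Plain C sits 2 semitones above Bb, so on the letter C the same pitch needs a double flat: Cbb.

Cbb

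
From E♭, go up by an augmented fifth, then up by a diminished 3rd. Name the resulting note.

Db

An augmented fifth up from Eb is B (letter B, 8 semitones up).
A diminished third up from B is Db (letter D, 2 semitones up).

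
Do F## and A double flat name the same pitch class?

Yes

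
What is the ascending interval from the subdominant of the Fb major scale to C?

augmented second

The subdominant of Fb major is Bbb.
Bbb up to C: letters B→C make it a second; 3 semitones makes it augmented.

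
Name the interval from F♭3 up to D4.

augmented sixth

The letter names run F→D, a span of 5 letter steps, so the interval is some kind of sixth.
Fb to D is 10 semitones. A major sixth is 9, so 10 makes it augmented.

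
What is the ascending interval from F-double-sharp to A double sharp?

Counting letters F–G–A gives a third.
F##→A## = 4 semitones, exactly the major third.

major third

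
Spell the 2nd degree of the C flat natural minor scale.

The Cb natural minor scale runs Cb Db Ebb Fb Gb Abb Bbb.
Degree 2 is Db.

Db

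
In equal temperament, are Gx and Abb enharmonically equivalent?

Two spellings are enharmonically equivalent only if they share a pitch class.
Here G## → 9, Abb → 7; 7 ≠ 9, so they are not.

No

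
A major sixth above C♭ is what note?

C up a major sixth is A, so the target letter is A.
From Cb, a major sixth is 9 semitones up: Ab.

Ab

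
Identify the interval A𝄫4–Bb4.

Counting letters A–B gives a second.
Abb→Bb = 3 semitones, 1 wider than the major second (2), so augmented.

augmented second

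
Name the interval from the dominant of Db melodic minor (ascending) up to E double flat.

The dominant of Db melodic minor (ascending) is Ab.
Ab up to Ebb: letters A→E make it a fifth; 6 semitones makes it diminished.

diminished fifth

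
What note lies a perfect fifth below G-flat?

A fifth below G lands on the letter C.
A perfect fifth spans 7 semitones, so Gb moves to pitch class 11. On the letter C that is Cb.

Cb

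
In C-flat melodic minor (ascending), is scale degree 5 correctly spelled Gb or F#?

Each scale degree takes a distinct letter name. Degree 5 of a scale on C must use the letter G.
Gb and F# are enharmonically the same pitch, but only Gb uses the letter G, so it is the correct spelling here.

Gb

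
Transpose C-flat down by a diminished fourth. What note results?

C down a perfect fourth is G, so the target letter is G.
From Cb, a diminished fourth is 4 semitones down: G.

G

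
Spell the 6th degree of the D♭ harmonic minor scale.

Bbb

The Db harmonic minor scale runs Db Eb Fb Gb Ab Bbb C.
Degree 6 is Bbb.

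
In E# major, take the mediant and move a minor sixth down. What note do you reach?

B##

The mediant of E# major is G##.
A minor sixth (8 semitones) below G## lands on the letter B, giving B##.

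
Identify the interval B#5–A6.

Counting letters B–C–D–E–F–G–A gives a seventh.
B#→A = 9 semitones, 2 narrower than the major seventh (11), so diminished.

diminished seventh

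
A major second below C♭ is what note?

Bbb

A second below C lands on the letter B.
A major second spans 2 semitones, so Cb moves to pitch class 9. On the letter B that is Bbb.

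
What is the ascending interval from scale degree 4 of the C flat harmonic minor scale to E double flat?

minor seventh

Scale degree 4 of Cb harmonic minor is Fb.
Fb up to Ebb: letters F→E make it a seventh; 10 semitones makes it minor.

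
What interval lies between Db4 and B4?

augmented sixth

The letter names run D→B, a span of 5 letter steps, so the interval is some kind of sixth.
Db to B is 10 semitones. A major sixth is 9, so 10 makes it augmented.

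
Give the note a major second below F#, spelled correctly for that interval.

A second below F lands on the letter E.
A major second spans 2 semitones, so F# moves to pitch class 4. On the letter E that is E.

E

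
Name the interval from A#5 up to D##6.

Counting letters A–B–C–D gives a fourth.
A#→D## = 6 semitones, 1 wider than the perfect fourth (5), so augmented.

augmented fourth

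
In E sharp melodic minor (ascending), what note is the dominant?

The E# melodic minor (ascending) scale runs E# F## G# A# B# C## D##.
Degree 5 is B#.

B#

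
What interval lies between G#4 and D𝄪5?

The letter names run G→D, a span of 4 letter steps, so the interval is some kind of fifth.
G# to D## is 8 semitones. A perfect fifth is 7, so 8 makes it augmented.

augmented fifth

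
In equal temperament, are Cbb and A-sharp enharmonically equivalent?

Yes

Cbb = pitch class 10 and A# = pitch class 10 — the same pitch class, so they are enharmonic equivalents.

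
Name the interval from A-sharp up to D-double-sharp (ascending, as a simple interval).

Counting letters A–B–C–D gives a fourth.
A#→D## = 6 semitones, 1 wider than the perfect fourth (5), so augmented.

augmented fourth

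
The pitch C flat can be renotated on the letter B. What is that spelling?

B

Plain B sits at the same pitch as Cb, so on the letter B the same pitch needs a natural: B.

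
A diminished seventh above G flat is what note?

A seventh above G lands on the letter F.
A diminished seventh spans 9 semitones, so Gb moves to pitch class 3. On the letter F that is Fbb.

Fbb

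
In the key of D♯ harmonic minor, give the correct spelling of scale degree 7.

Degree 7 takes the letter 6 steps above D, which is C.
In harmonic minor, degree 7 sits 11 semitones above the tonic. D# + 11 semitones is pitch class 2, spelled on C as C##.

C##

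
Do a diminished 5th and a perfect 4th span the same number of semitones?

No

A diminished fifth spans 6 semitones; a perfect fourth spans 5.
The spans differ, so they are not enharmonic equivalents.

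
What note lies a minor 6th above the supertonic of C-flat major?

Bbb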